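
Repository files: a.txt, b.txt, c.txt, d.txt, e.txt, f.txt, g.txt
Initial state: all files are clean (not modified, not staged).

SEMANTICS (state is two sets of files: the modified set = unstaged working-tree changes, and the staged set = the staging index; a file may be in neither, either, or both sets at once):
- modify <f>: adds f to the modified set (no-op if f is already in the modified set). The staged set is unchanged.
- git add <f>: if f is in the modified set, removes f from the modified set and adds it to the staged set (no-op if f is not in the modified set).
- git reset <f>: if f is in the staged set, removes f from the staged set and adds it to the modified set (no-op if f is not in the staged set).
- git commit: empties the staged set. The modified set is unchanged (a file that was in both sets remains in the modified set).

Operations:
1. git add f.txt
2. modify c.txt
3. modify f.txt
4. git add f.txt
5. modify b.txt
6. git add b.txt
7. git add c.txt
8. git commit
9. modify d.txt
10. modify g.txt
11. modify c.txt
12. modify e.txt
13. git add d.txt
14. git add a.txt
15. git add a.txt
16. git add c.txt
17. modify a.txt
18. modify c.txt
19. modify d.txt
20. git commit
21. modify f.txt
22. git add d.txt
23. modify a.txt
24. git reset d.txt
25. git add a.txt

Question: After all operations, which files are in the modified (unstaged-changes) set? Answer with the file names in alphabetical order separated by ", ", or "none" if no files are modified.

Answer: c.txt, d.txt, e.txt, f.txt, g.txt

Derivation:
After op 1 (git add f.txt): modified={none} staged={none}
After op 2 (modify c.txt): modified={c.txt} staged={none}
After op 3 (modify f.txt): modified={c.txt, f.txt} staged={none}
After op 4 (git add f.txt): modified={c.txt} staged={f.txt}
After op 5 (modify b.txt): modified={b.txt, c.txt} staged={f.txt}
After op 6 (git add b.txt): modified={c.txt} staged={b.txt, f.txt}
After op 7 (git add c.txt): modified={none} staged={b.txt, c.txt, f.txt}
After op 8 (git commit): modified={none} staged={none}
After op 9 (modify d.txt): modified={d.txt} staged={none}
After op 10 (modify g.txt): modified={d.txt, g.txt} staged={none}
After op 11 (modify c.txt): modified={c.txt, d.txt, g.txt} staged={none}
After op 12 (modify e.txt): modified={c.txt, d.txt, e.txt, g.txt} staged={none}
After op 13 (git add d.txt): modified={c.txt, e.txt, g.txt} staged={d.txt}
After op 14 (git add a.txt): modified={c.txt, e.txt, g.txt} staged={d.txt}
After op 15 (git add a.txt): modified={c.txt, e.txt, g.txt} staged={d.txt}
After op 16 (git add c.txt): modified={e.txt, g.txt} staged={c.txt, d.txt}
After op 17 (modify a.txt): modified={a.txt, e.txt, g.txt} staged={c.txt, d.txt}
After op 18 (modify c.txt): modified={a.txt, c.txt, e.txt, g.txt} staged={c.txt, d.txt}
After op 19 (modify d.txt): modified={a.txt, c.txt, d.txt, e.txt, g.txt} staged={c.txt, d.txt}
After op 20 (git commit): modified={a.txt, c.txt, d.txt, e.txt, g.txt} staged={none}
After op 21 (modify f.txt): modified={a.txt, c.txt, d.txt, e.txt, f.txt, g.txt} staged={none}
After op 22 (git add d.txt): modified={a.txt, c.txt, e.txt, f.txt, g.txt} staged={d.txt}
After op 23 (modify a.txt): modified={a.txt, c.txt, e.txt, f.txt, g.txt} staged={d.txt}
After op 24 (git reset d.txt): modified={a.txt, c.txt, d.txt, e.txt, f.txt, g.txt} staged={none}
After op 25 (git add a.txt): modified={c.txt, d.txt, e.txt, f.txt, g.txt} staged={a.txt}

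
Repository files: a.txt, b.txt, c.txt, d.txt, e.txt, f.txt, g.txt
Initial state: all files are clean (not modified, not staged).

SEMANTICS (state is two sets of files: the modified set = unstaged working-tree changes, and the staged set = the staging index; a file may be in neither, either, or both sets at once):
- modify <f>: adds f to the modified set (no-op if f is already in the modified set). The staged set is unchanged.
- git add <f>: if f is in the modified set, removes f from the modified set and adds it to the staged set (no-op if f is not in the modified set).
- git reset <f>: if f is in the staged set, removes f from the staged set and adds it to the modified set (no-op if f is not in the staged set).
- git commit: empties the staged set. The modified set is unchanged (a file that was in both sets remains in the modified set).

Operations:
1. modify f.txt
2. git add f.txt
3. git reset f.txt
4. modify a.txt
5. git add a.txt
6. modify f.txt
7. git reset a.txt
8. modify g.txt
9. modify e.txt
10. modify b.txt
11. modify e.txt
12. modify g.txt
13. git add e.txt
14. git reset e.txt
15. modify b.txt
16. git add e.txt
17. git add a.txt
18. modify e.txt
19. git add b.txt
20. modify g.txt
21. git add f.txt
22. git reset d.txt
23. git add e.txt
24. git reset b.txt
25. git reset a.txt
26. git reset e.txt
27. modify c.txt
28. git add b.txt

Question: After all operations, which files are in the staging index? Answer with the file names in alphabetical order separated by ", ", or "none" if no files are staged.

Answer: b.txt, f.txt

Derivation:
After op 1 (modify f.txt): modified={f.txt} staged={none}
After op 2 (git add f.txt): modified={none} staged={f.txt}
After op 3 (git reset f.txt): modified={f.txt} staged={none}
After op 4 (modify a.txt): modified={a.txt, f.txt} staged={none}
After op 5 (git add a.txt): modified={f.txt} staged={a.txt}
After op 6 (modify f.txt): modified={f.txt} staged={a.txt}
After op 7 (git reset a.txt): modified={a.txt, f.txt} staged={none}
After op 8 (modify g.txt): modified={a.txt, f.txt, g.txt} staged={none}
After op 9 (modify e.txt): modified={a.txt, e.txt, f.txt, g.txt} staged={none}
After op 10 (modify b.txt): modified={a.txt, b.txt, e.txt, f.txt, g.txt} staged={none}
After op 11 (modify e.txt): modified={a.txt, b.txt, e.txt, f.txt, g.txt} staged={none}
After op 12 (modify g.txt): modified={a.txt, b.txt, e.txt, f.txt, g.txt} staged={none}
After op 13 (git add e.txt): modified={a.txt, b.txt, f.txt, g.txt} staged={e.txt}
After op 14 (git reset e.txt): modified={a.txt, b.txt, e.txt, f.txt, g.txt} staged={none}
After op 15 (modify b.txt): modified={a.txt, b.txt, e.txt, f.txt, g.txt} staged={none}
After op 16 (git add e.txt): modified={a.txt, b.txt, f.txt, g.txt} staged={e.txt}
After op 17 (git add a.txt): modified={b.txt, f.txt, g.txt} staged={a.txt, e.txt}
After op 18 (modify e.txt): modified={b.txt, e.txt, f.txt, g.txt} staged={a.txt, e.txt}
After op 19 (git add b.txt): modified={e.txt, f.txt, g.txt} staged={a.txt, b.txt, e.txt}
After op 20 (modify g.txt): modified={e.txt, f.txt, g.txt} staged={a.txt, b.txt, e.txt}
After op 21 (git add f.txt): modified={e.txt, g.txt} staged={a.txt, b.txt, e.txt, f.txt}
After op 22 (git reset d.txt): modified={e.txt, g.txt} staged={a.txt, b.txt, e.txt, f.txt}
After op 23 (git add e.txt): modified={g.txt} staged={a.txt, b.txt, e.txt, f.txt}
After op 24 (git reset b.txt): modified={b.txt, g.txt} staged={a.txt, e.txt, f.txt}
After op 25 (git reset a.txt): modified={a.txt, b.txt, g.txt} staged={e.txt, f.txt}
After op 26 (git reset e.txt): modified={a.txt, b.txt, e.txt, g.txt} staged={f.txt}
After op 27 (modify c.txt): modified={a.txt, b.txt, c.txt, e.txt, g.txt} staged={f.txt}
After op 28 (git add b.txt): modified={a.txt, c.txt, e.txt, g.txt} staged={b.txt, f.txt}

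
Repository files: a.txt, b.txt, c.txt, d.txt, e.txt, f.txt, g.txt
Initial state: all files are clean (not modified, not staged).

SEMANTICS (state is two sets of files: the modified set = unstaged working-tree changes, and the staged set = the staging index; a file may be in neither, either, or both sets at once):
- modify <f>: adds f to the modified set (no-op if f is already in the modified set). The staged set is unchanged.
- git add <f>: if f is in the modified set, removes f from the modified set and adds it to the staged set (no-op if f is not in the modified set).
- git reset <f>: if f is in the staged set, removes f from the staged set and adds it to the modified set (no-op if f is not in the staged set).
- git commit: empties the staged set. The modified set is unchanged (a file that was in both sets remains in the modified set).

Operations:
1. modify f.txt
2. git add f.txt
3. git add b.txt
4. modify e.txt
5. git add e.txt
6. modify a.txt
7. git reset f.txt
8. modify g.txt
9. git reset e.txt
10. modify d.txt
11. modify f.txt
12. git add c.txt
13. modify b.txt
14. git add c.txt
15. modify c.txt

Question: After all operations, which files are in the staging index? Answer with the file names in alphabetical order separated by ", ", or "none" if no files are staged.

After op 1 (modify f.txt): modified={f.txt} staged={none}
After op 2 (git add f.txt): modified={none} staged={f.txt}
After op 3 (git add b.txt): modified={none} staged={f.txt}
After op 4 (modify e.txt): modified={e.txt} staged={f.txt}
After op 5 (git add e.txt): modified={none} staged={e.txt, f.txt}
After op 6 (modify a.txt): modified={a.txt} staged={e.txt, f.txt}
After op 7 (git reset f.txt): modified={a.txt, f.txt} staged={e.txt}
After op 8 (modify g.txt): modified={a.txt, f.txt, g.txt} staged={e.txt}
After op 9 (git reset e.txt): modified={a.txt, e.txt, f.txt, g.txt} staged={none}
After op 10 (modify d.txt): modified={a.txt, d.txt, e.txt, f.txt, g.txt} staged={none}
After op 11 (modify f.txt): modified={a.txt, d.txt, e.txt, f.txt, g.txt} staged={none}
After op 12 (git add c.txt): modified={a.txt, d.txt, e.txt, f.txt, g.txt} staged={none}
After op 13 (modify b.txt): modified={a.txt, b.txt, d.txt, e.txt, f.txt, g.txt} staged={none}
After op 14 (git add c.txt): modified={a.txt, b.txt, d.txt, e.txt, f.txt, g.txt} staged={none}
After op 15 (modify c.txt): modified={a.txt, b.txt, c.txt, d.txt, e.txt, f.txt, g.txt} staged={none}

Answer: none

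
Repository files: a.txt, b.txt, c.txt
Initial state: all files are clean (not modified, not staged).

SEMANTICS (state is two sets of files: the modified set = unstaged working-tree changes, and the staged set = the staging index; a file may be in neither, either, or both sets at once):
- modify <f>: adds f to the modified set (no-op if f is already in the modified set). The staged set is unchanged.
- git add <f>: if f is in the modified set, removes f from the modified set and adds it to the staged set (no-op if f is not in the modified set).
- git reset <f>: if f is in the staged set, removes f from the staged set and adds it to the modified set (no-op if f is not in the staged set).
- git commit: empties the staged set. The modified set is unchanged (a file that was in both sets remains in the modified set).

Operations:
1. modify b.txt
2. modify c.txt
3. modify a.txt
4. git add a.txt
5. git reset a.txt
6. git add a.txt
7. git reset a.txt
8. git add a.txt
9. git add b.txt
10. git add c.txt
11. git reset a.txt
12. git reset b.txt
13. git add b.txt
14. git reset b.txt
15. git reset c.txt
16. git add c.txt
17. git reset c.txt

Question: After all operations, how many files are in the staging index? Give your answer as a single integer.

After op 1 (modify b.txt): modified={b.txt} staged={none}
After op 2 (modify c.txt): modified={b.txt, c.txt} staged={none}
After op 3 (modify a.txt): modified={a.txt, b.txt, c.txt} staged={none}
After op 4 (git add a.txt): modified={b.txt, c.txt} staged={a.txt}
After op 5 (git reset a.txt): modified={a.txt, b.txt, c.txt} staged={none}
After op 6 (git add a.txt): modified={b.txt, c.txt} staged={a.txt}
After op 7 (git reset a.txt): modified={a.txt, b.txt, c.txt} staged={none}
After op 8 (git add a.txt): modified={b.txt, c.txt} staged={a.txt}
After op 9 (git add b.txt): modified={c.txt} staged={a.txt, b.txt}
After op 10 (git add c.txt): modified={none} staged={a.txt, b.txt, c.txt}
After op 11 (git reset a.txt): modified={a.txt} staged={b.txt, c.txt}
After op 12 (git reset b.txt): modified={a.txt, b.txt} staged={c.txt}
After op 13 (git add b.txt): modified={a.txt} staged={b.txt, c.txt}
After op 14 (git reset b.txt): modified={a.txt, b.txt} staged={c.txt}
After op 15 (git reset c.txt): modified={a.txt, b.txt, c.txt} staged={none}
After op 16 (git add c.txt): modified={a.txt, b.txt} staged={c.txt}
After op 17 (git reset c.txt): modified={a.txt, b.txt, c.txt} staged={none}
Final staged set: {none} -> count=0

Answer: 0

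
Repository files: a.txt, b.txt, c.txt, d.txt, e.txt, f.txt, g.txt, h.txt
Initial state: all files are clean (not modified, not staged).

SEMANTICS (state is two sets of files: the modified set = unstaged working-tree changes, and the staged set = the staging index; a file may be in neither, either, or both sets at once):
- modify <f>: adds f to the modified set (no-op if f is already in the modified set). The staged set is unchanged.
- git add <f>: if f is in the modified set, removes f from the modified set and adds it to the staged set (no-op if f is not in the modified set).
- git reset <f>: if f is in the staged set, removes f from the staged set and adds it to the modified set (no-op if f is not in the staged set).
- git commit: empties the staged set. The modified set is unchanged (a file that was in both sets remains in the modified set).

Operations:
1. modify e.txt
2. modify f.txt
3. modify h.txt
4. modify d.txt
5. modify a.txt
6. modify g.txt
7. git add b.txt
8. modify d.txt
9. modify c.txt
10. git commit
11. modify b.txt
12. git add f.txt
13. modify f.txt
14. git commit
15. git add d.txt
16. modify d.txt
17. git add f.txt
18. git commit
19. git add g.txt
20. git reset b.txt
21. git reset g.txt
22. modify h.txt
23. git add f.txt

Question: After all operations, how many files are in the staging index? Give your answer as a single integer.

Answer: 0

Derivation:
After op 1 (modify e.txt): modified={e.txt} staged={none}
After op 2 (modify f.txt): modified={e.txt, f.txt} staged={none}
After op 3 (modify h.txt): modified={e.txt, f.txt, h.txt} staged={none}
After op 4 (modify d.txt): modified={d.txt, e.txt, f.txt, h.txt} staged={none}
After op 5 (modify a.txt): modified={a.txt, d.txt, e.txt, f.txt, h.txt} staged={none}
After op 6 (modify g.txt): modified={a.txt, d.txt, e.txt, f.txt, g.txt, h.txt} staged={none}
After op 7 (git add b.txt): modified={a.txt, d.txt, e.txt, f.txt, g.txt, h.txt} staged={none}
After op 8 (modify d.txt): modified={a.txt, d.txt, e.txt, f.txt, g.txt, h.txt} staged={none}
After op 9 (modify c.txt): modified={a.txt, c.txt, d.txt, e.txt, f.txt, g.txt, h.txt} staged={none}
After op 10 (git commit): modified={a.txt, c.txt, d.txt, e.txt, f.txt, g.txt, h.txt} staged={none}
After op 11 (modify b.txt): modified={a.txt, b.txt, c.txt, d.txt, e.txt, f.txt, g.txt, h.txt} staged={none}
After op 12 (git add f.txt): modified={a.txt, b.txt, c.txt, d.txt, e.txt, g.txt, h.txt} staged={f.txt}
After op 13 (modify f.txt): modified={a.txt, b.txt, c.txt, d.txt, e.txt, f.txt, g.txt, h.txt} staged={f.txt}
After op 14 (git commit): modified={a.txt, b.txt, c.txt, d.txt, e.txt, f.txt, g.txt, h.txt} staged={none}
After op 15 (git add d.txt): modified={a.txt, b.txt, c.txt, e.txt, f.txt, g.txt, h.txt} staged={d.txt}
After op 16 (modify d.txt): modified={a.txt, b.txt, c.txt, d.txt, e.txt, f.txt, g.txt, h.txt} staged={d.txt}
After op 17 (git add f.txt): modified={a.txt, b.txt, c.txt, d.txt, e.txt, g.txt, h.txt} staged={d.txt, f.txt}
After op 18 (git commit): modified={a.txt, b.txt, c.txt, d.txt, e.txt, g.txt, h.txt} staged={none}
After op 19 (git add g.txt): modified={a.txt, b.txt, c.txt, d.txt, e.txt, h.txt} staged={g.txt}
After op 20 (git reset b.txt): modified={a.txt, b.txt, c.txt, d.txt, e.txt, h.txt} staged={g.txt}
After op 21 (git reset g.txt): modified={a.txt, b.txt, c.txt, d.txt, e.txt, g.txt, h.txt} staged={none}
After op 22 (modify h.txt): modified={a.txt, b.txt, c.txt, d.txt, e.txt, g.txt, h.txt} staged={none}
After op 23 (git add f.txt): modified={a.txt, b.txt, c.txt, d.txt, e.txt, g.txt, h.txt} staged={none}
Final staged set: {none} -> count=0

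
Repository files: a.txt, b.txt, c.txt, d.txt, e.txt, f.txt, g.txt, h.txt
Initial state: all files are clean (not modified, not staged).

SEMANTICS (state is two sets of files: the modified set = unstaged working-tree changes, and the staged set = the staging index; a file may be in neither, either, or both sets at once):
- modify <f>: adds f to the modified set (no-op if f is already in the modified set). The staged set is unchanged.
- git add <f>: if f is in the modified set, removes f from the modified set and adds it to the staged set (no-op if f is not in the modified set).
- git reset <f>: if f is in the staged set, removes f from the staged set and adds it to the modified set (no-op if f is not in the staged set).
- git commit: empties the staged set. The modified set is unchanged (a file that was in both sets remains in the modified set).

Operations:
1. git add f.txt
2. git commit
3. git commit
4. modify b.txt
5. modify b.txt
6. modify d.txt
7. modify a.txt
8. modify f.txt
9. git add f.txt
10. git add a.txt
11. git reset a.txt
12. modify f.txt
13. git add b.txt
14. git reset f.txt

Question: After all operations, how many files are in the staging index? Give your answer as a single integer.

After op 1 (git add f.txt): modified={none} staged={none}
After op 2 (git commit): modified={none} staged={none}
After op 3 (git commit): modified={none} staged={none}
After op 4 (modify b.txt): modified={b.txt} staged={none}
After op 5 (modify b.txt): modified={b.txt} staged={none}
After op 6 (modify d.txt): modified={b.txt, d.txt} staged={none}
After op 7 (modify a.txt): modified={a.txt, b.txt, d.txt} staged={none}
After op 8 (modify f.txt): modified={a.txt, b.txt, d.txt, f.txt} staged={none}
After op 9 (git add f.txt): modified={a.txt, b.txt, d.txt} staged={f.txt}
After op 10 (git add a.txt): modified={b.txt, d.txt} staged={a.txt, f.txt}
After op 11 (git reset a.txt): modified={a.txt, b.txt, d.txt} staged={f.txt}
After op 12 (modify f.txt): modified={a.txt, b.txt, d.txt, f.txt} staged={f.txt}
After op 13 (git add b.txt): modified={a.txt, d.txt, f.txt} staged={b.txt, f.txt}
After op 14 (git reset f.txt): modified={a.txt, d.txt, f.txt} staged={b.txt}
Final staged set: {b.txt} -> count=1

Answer: 1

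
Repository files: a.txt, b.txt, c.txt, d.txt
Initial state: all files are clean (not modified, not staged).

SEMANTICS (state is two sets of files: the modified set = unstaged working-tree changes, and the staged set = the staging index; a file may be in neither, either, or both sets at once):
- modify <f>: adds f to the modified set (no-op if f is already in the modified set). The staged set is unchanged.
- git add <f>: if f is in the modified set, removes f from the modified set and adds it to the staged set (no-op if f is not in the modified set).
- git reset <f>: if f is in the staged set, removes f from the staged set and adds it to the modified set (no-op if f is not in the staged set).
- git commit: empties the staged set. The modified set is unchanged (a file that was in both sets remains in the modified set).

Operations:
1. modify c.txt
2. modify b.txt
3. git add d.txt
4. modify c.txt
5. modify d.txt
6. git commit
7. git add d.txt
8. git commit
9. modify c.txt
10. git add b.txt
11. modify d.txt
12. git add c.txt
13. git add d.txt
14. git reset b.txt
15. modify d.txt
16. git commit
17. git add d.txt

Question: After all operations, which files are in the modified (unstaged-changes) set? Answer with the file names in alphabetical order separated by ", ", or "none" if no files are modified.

Answer: b.txt

Derivation:
After op 1 (modify c.txt): modified={c.txt} staged={none}
After op 2 (modify b.txt): modified={b.txt, c.txt} staged={none}
After op 3 (git add d.txt): modified={b.txt, c.txt} staged={none}
After op 4 (modify c.txt): modified={b.txt, c.txt} staged={none}
After op 5 (modify d.txt): modified={b.txt, c.txt, d.txt} staged={none}
After op 6 (git commit): modified={b.txt, c.txt, d.txt} staged={none}
After op 7 (git add d.txt): modified={b.txt, c.txt} staged={d.txt}
After op 8 (git commit): modified={b.txt, c.txt} staged={none}
After op 9 (modify c.txt): modified={b.txt, c.txt} staged={none}
After op 10 (git add b.txt): modified={c.txt} staged={b.txt}
After op 11 (modify d.txt): modified={c.txt, d.txt} staged={b.txt}
After op 12 (git add c.txt): modified={d.txt} staged={b.txt, c.txt}
After op 13 (git add d.txt): modified={none} staged={b.txt, c.txt, d.txt}
After op 14 (git reset b.txt): modified={b.txt} staged={c.txt, d.txt}
After op 15 (modify d.txt): modified={b.txt, d.txt} staged={c.txt, d.txt}
After op 16 (git commit): modified={b.txt, d.txt} staged={none}
After op 17 (git add d.txt): modified={b.txt} staged={d.txt}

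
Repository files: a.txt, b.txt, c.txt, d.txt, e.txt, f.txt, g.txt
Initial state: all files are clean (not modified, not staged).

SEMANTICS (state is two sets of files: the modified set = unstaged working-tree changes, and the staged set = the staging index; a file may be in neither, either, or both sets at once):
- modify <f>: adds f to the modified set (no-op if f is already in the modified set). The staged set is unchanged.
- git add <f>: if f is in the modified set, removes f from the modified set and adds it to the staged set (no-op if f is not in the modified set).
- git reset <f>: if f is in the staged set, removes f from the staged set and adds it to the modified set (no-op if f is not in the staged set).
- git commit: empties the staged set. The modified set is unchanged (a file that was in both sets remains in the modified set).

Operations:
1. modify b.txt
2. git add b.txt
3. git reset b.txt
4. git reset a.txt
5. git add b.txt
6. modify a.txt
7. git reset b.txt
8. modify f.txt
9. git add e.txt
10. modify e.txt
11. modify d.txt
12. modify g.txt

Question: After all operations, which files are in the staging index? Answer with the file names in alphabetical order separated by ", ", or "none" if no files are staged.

Answer: none

Derivation:
After op 1 (modify b.txt): modified={b.txt} staged={none}
After op 2 (git add b.txt): modified={none} staged={b.txt}
After op 3 (git reset b.txt): modified={b.txt} staged={none}
After op 4 (git reset a.txt): modified={b.txt} staged={none}
After op 5 (git add b.txt): modified={none} staged={b.txt}
After op 6 (modify a.txt): modified={a.txt} staged={b.txt}
After op 7 (git reset b.txt): modified={a.txt, b.txt} staged={none}
After op 8 (modify f.txt): modified={a.txt, b.txt, f.txt} staged={none}
After op 9 (git add e.txt): modified={a.txt, b.txt, f.txt} staged={none}
After op 10 (modify e.txt): modified={a.txt, b.txt, e.txt, f.txt} staged={none}
After op 11 (modify d.txt): modified={a.txt, b.txt, d.txt, e.txt, f.txt} staged={none}
After op 12 (modify g.txt): modified={a.txt, b.txt, d.txt, e.txt, f.txt, g.txt} staged={none}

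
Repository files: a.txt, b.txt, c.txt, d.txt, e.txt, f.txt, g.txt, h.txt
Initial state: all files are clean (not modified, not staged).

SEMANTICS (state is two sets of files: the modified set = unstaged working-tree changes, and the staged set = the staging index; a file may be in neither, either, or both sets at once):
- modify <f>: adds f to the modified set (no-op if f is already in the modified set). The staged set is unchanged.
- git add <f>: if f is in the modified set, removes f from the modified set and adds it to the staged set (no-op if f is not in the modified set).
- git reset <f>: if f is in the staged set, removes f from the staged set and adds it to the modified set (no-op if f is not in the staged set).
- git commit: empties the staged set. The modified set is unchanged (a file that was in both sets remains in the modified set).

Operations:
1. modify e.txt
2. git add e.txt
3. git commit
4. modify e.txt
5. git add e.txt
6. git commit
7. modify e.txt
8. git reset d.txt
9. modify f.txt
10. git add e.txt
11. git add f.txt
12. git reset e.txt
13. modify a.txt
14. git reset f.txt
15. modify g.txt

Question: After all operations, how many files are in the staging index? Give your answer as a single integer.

After op 1 (modify e.txt): modified={e.txt} staged={none}
After op 2 (git add e.txt): modified={none} staged={e.txt}
After op 3 (git commit): modified={none} staged={none}
After op 4 (modify e.txt): modified={e.txt} staged={none}
After op 5 (git add e.txt): modified={none} staged={e.txt}
After op 6 (git commit): modified={none} staged={none}
After op 7 (modify e.txt): modified={e.txt} staged={none}
After op 8 (git reset d.txt): modified={e.txt} staged={none}
After op 9 (modify f.txt): modified={e.txt, f.txt} staged={none}
After op 10 (git add e.txt): modified={f.txt} staged={e.txt}
After op 11 (git add f.txt): modified={none} staged={e.txt, f.txt}
After op 12 (git reset e.txt): modified={e.txt} staged={f.txt}
After op 13 (modify a.txt): modified={a.txt, e.txt} staged={f.txt}
After op 14 (git reset f.txt): modified={a.txt, e.txt, f.txt} staged={none}
After op 15 (modify g.txt): modified={a.txt, e.txt, f.txt, g.txt} staged={none}
Final staged set: {none} -> count=0

Answer: 0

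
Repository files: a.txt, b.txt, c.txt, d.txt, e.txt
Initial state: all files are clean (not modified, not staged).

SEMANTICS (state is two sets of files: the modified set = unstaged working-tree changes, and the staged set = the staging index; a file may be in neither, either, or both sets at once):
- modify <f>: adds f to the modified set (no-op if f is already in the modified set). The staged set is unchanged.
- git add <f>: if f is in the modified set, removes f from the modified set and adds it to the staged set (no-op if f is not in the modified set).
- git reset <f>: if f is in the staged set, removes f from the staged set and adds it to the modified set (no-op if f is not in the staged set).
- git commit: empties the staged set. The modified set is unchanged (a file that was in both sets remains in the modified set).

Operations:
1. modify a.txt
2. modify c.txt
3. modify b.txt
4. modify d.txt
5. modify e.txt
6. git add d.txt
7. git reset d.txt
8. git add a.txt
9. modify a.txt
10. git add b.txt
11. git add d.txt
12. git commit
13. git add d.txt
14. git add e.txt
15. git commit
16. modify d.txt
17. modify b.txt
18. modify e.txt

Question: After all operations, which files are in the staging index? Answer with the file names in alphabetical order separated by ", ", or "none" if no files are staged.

After op 1 (modify a.txt): modified={a.txt} staged={none}
After op 2 (modify c.txt): modified={a.txt, c.txt} staged={none}
After op 3 (modify b.txt): modified={a.txt, b.txt, c.txt} staged={none}
After op 4 (modify d.txt): modified={a.txt, b.txt, c.txt, d.txt} staged={none}
After op 5 (modify e.txt): modified={a.txt, b.txt, c.txt, d.txt, e.txt} staged={none}
After op 6 (git add d.txt): modified={a.txt, b.txt, c.txt, e.txt} staged={d.txt}
After op 7 (git reset d.txt): modified={a.txt, b.txt, c.txt, d.txt, e.txt} staged={none}
After op 8 (git add a.txt): modified={b.txt, c.txt, d.txt, e.txt} staged={a.txt}
After op 9 (modify a.txt): modified={a.txt, b.txt, c.txt, d.txt, e.txt} staged={a.txt}
After op 10 (git add b.txt): modified={a.txt, c.txt, d.txt, e.txt} staged={a.txt, b.txt}
After op 11 (git add d.txt): modified={a.txt, c.txt, e.txt} staged={a.txt, b.txt, d.txt}
After op 12 (git commit): modified={a.txt, c.txt, e.txt} staged={none}
After op 13 (git add d.txt): modified={a.txt, c.txt, e.txt} staged={none}
After op 14 (git add e.txt): modified={a.txt, c.txt} staged={e.txt}
After op 15 (git commit): modified={a.txt, c.txt} staged={none}
After op 16 (modify d.txt): modified={a.txt, c.txt, d.txt} staged={none}
After op 17 (modify b.txt): modified={a.txt, b.txt, c.txt, d.txt} staged={none}
After op 18 (modify e.txt): modified={a.txt, b.txt, c.txt, d.txt, e.txt} staged={none}

Answer: none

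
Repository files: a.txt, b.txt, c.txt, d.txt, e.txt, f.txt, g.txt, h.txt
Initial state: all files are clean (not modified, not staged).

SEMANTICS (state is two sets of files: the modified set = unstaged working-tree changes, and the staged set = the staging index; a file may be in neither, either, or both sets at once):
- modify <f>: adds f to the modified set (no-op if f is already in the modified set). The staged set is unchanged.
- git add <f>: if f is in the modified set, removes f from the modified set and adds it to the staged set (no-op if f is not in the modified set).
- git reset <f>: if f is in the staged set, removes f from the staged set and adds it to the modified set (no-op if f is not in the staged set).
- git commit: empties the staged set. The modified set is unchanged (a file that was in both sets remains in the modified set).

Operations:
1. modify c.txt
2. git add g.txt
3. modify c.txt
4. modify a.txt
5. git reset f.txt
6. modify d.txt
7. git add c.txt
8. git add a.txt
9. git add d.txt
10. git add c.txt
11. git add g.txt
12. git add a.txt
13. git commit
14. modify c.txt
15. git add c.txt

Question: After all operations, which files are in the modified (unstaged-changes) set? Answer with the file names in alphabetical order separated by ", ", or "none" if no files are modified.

Answer: none

Derivation:
After op 1 (modify c.txt): modified={c.txt} staged={none}
After op 2 (git add g.txt): modified={c.txt} staged={none}
After op 3 (modify c.txt): modified={c.txt} staged={none}
After op 4 (modify a.txt): modified={a.txt, c.txt} staged={none}
After op 5 (git reset f.txt): modified={a.txt, c.txt} staged={none}
After op 6 (modify d.txt): modified={a.txt, c.txt, d.txt} staged={none}
After op 7 (git add c.txt): modified={a.txt, d.txt} staged={c.txt}
After op 8 (git add a.txt): modified={d.txt} staged={a.txt, c.txt}
After op 9 (git add d.txt): modified={none} staged={a.txt, c.txt, d.txt}
After op 10 (git add c.txt): modified={none} staged={a.txt, c.txt, d.txt}
After op 11 (git add g.txt): modified={none} staged={a.txt, c.txt, d.txt}
After op 12 (git add a.txt): modified={none} staged={a.txt, c.txt, d.txt}
After op 13 (git commit): modified={none} staged={none}
After op 14 (modify c.txt): modified={c.txt} staged={none}
After op 15 (git add c.txt): modified={none} staged={c.txt}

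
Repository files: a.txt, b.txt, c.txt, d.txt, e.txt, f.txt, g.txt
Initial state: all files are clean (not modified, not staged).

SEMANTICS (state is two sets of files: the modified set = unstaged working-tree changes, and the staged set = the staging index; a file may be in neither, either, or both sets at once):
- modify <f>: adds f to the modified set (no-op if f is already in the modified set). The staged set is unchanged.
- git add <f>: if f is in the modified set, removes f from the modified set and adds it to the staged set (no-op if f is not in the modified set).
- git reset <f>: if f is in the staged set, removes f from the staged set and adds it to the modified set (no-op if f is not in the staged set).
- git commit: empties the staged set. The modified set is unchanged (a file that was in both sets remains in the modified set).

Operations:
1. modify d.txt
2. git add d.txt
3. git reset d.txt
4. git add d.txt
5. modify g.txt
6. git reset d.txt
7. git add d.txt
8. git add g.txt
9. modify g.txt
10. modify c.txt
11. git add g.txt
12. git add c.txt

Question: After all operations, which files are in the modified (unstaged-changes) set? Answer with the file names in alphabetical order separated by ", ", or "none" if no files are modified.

After op 1 (modify d.txt): modified={d.txt} staged={none}
After op 2 (git add d.txt): modified={none} staged={d.txt}
After op 3 (git reset d.txt): modified={d.txt} staged={none}
After op 4 (git add d.txt): modified={none} staged={d.txt}
After op 5 (modify g.txt): modified={g.txt} staged={d.txt}
After op 6 (git reset d.txt): modified={d.txt, g.txt} staged={none}
After op 7 (git add d.txt): modified={g.txt} staged={d.txt}
After op 8 (git add g.txt): modified={none} staged={d.txt, g.txt}
After op 9 (modify g.txt): modified={g.txt} staged={d.txt, g.txt}
After op 10 (modify c.txt): modified={c.txt, g.txt} staged={d.txt, g.txt}
After op 11 (git add g.txt): modified={c.txt} staged={d.txt, g.txt}
After op 12 (git add c.txt): modified={none} staged={c.txt, d.txt, g.txt}

Answer: none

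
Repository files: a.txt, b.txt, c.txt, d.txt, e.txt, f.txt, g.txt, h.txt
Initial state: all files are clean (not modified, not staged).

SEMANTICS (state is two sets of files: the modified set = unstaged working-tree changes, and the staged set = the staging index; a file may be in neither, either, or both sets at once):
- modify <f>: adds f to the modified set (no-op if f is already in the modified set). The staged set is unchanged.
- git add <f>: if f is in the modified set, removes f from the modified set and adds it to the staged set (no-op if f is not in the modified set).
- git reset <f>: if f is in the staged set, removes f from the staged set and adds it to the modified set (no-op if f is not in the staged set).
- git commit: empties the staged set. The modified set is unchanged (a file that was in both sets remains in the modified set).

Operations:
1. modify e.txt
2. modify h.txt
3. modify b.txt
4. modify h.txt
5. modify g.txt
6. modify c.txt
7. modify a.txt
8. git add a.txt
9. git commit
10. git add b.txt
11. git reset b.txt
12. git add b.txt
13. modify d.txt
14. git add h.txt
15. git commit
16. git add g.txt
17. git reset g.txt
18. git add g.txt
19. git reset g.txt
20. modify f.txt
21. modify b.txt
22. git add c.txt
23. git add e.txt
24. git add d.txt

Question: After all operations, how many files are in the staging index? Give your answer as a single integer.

After op 1 (modify e.txt): modified={e.txt} staged={none}
After op 2 (modify h.txt): modified={e.txt, h.txt} staged={none}
After op 3 (modify b.txt): modified={b.txt, e.txt, h.txt} staged={none}
After op 4 (modify h.txt): modified={b.txt, e.txt, h.txt} staged={none}
After op 5 (modify g.txt): modified={b.txt, e.txt, g.txt, h.txt} staged={none}
After op 6 (modify c.txt): modified={b.txt, c.txt, e.txt, g.txt, h.txt} staged={none}
After op 7 (modify a.txt): modified={a.txt, b.txt, c.txt, e.txt, g.txt, h.txt} staged={none}
After op 8 (git add a.txt): modified={b.txt, c.txt, e.txt, g.txt, h.txt} staged={a.txt}
After op 9 (git commit): modified={b.txt, c.txt, e.txt, g.txt, h.txt} staged={none}
After op 10 (git add b.txt): modified={c.txt, e.txt, g.txt, h.txt} staged={b.txt}
After op 11 (git reset b.txt): modified={b.txt, c.txt, e.txt, g.txt, h.txt} staged={none}
After op 12 (git add b.txt): modified={c.txt, e.txt, g.txt, h.txt} staged={b.txt}
After op 13 (modify d.txt): modified={c.txt, d.txt, e.txt, g.txt, h.txt} staged={b.txt}
After op 14 (git add h.txt): modified={c.txt, d.txt, e.txt, g.txt} staged={b.txt, h.txt}
After op 15 (git commit): modified={c.txt, d.txt, e.txt, g.txt} staged={none}
After op 16 (git add g.txt): modified={c.txt, d.txt, e.txt} staged={g.txt}
After op 17 (git reset g.txt): modified={c.txt, d.txt, e.txt, g.txt} staged={none}
After op 18 (git add g.txt): modified={c.txt, d.txt, e.txt} staged={g.txt}
After op 19 (git reset g.txt): modified={c.txt, d.txt, e.txt, g.txt} staged={none}
After op 20 (modify f.txt): modified={c.txt, d.txt, e.txt, f.txt, g.txt} staged={none}
After op 21 (modify b.txt): modified={b.txt, c.txt, d.txt, e.txt, f.txt, g.txt} staged={none}
After op 22 (git add c.txt): modified={b.txt, d.txt, e.txt, f.txt, g.txt} staged={c.txt}
After op 23 (git add e.txt): modified={b.txt, d.txt, f.txt, g.txt} staged={c.txt, e.txt}
After op 24 (git add d.txt): modified={b.txt, f.txt, g.txt} staged={c.txt, d.txt, e.txt}
Final staged set: {c.txt, d.txt, e.txt} -> count=3

Answer: 3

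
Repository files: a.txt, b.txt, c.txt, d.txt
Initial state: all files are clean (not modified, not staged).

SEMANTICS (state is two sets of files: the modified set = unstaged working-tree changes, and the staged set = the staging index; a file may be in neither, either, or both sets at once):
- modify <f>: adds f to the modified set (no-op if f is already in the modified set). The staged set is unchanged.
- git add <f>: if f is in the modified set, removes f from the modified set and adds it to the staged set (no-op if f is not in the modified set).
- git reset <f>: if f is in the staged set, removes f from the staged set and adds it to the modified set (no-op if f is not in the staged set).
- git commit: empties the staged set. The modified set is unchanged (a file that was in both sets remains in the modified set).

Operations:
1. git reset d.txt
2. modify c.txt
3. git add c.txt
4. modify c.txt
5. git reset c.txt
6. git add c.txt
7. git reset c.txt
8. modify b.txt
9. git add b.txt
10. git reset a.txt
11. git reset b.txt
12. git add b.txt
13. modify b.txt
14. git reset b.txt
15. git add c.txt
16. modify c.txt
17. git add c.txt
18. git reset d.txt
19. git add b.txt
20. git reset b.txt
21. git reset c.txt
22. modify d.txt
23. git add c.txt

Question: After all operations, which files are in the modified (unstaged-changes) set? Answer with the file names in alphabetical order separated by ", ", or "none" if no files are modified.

Answer: b.txt, d.txt

Derivation:
After op 1 (git reset d.txt): modified={none} staged={none}
After op 2 (modify c.txt): modified={c.txt} staged={none}
After op 3 (git add c.txt): modified={none} staged={c.txt}
After op 4 (modify c.txt): modified={c.txt} staged={c.txt}
After op 5 (git reset c.txt): modified={c.txt} staged={none}
After op 6 (git add c.txt): modified={none} staged={c.txt}
After op 7 (git reset c.txt): modified={c.txt} staged={none}
After op 8 (modify b.txt): modified={b.txt, c.txt} staged={none}
After op 9 (git add b.txt): modified={c.txt} staged={b.txt}
After op 10 (git reset a.txt): modified={c.txt} staged={b.txt}
After op 11 (git reset b.txt): modified={b.txt, c.txt} staged={none}
After op 12 (git add b.txt): modified={c.txt} staged={b.txt}
After op 13 (modify b.txt): modified={b.txt, c.txt} staged={b.txt}
After op 14 (git reset b.txt): modified={b.txt, c.txt} staged={none}
After op 15 (git add c.txt): modified={b.txt} staged={c.txt}
After op 16 (modify c.txt): modified={b.txt, c.txt} staged={c.txt}
After op 17 (git add c.txt): modified={b.txt} staged={c.txt}
After op 18 (git reset d.txt): modified={b.txt} staged={c.txt}
After op 19 (git add b.txt): modified={none} staged={b.txt, c.txt}
After op 20 (git reset b.txt): modified={b.txt} staged={c.txt}
After op 21 (git reset c.txt): modified={b.txt, c.txt} staged={none}
After op 22 (modify d.txt): modified={b.txt, c.txt, d.txt} staged={none}
After op 23 (git add c.txt): modified={b.txt, d.txt} staged={c.txt}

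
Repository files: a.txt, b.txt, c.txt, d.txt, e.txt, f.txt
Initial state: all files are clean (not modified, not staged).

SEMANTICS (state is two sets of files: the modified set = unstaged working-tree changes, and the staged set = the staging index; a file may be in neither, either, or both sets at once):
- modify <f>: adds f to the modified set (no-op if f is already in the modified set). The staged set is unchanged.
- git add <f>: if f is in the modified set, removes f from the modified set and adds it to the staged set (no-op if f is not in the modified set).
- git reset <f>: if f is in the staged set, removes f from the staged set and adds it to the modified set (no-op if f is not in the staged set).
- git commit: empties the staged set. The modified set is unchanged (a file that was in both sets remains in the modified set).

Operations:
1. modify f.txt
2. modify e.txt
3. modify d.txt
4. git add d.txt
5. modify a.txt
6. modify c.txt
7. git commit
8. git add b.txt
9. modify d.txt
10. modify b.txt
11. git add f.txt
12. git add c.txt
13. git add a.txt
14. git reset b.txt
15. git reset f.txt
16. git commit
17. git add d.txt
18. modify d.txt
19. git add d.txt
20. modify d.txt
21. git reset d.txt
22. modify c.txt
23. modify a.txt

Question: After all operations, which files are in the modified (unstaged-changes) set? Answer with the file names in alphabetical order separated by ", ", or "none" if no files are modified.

After op 1 (modify f.txt): modified={f.txt} staged={none}
After op 2 (modify e.txt): modified={e.txt, f.txt} staged={none}
After op 3 (modify d.txt): modified={d.txt, e.txt, f.txt} staged={none}
After op 4 (git add d.txt): modified={e.txt, f.txt} staged={d.txt}
After op 5 (modify a.txt): modified={a.txt, e.txt, f.txt} staged={d.txt}
After op 6 (modify c.txt): modified={a.txt, c.txt, e.txt, f.txt} staged={d.txt}
After op 7 (git commit): modified={a.txt, c.txt, e.txt, f.txt} staged={none}
After op 8 (git add b.txt): modified={a.txt, c.txt, e.txt, f.txt} staged={none}
After op 9 (modify d.txt): modified={a.txt, c.txt, d.txt, e.txt, f.txt} staged={none}
After op 10 (modify b.txt): modified={a.txt, b.txt, c.txt, d.txt, e.txt, f.txt} staged={none}
After op 11 (git add f.txt): modified={a.txt, b.txt, c.txt, d.txt, e.txt} staged={f.txt}
After op 12 (git add c.txt): modified={a.txt, b.txt, d.txt, e.txt} staged={c.txt, f.txt}
After op 13 (git add a.txt): modified={b.txt, d.txt, e.txt} staged={a.txt, c.txt, f.txt}
After op 14 (git reset b.txt): modified={b.txt, d.txt, e.txt} staged={a.txt, c.txt, f.txt}
After op 15 (git reset f.txt): modified={b.txt, d.txt, e.txt, f.txt} staged={a.txt, c.txt}
After op 16 (git commit): modified={b.txt, d.txt, e.txt, f.txt} staged={none}
After op 17 (git add d.txt): modified={b.txt, e.txt, f.txt} staged={d.txt}
After op 18 (modify d.txt): modified={b.txt, d.txt, e.txt, f.txt} staged={d.txt}
After op 19 (git add d.txt): modified={b.txt, e.txt, f.txt} staged={d.txt}
After op 20 (modify d.txt): modified={b.txt, d.txt, e.txt, f.txt} staged={d.txt}
After op 21 (git reset d.txt): modified={b.txt, d.txt, e.txt, f.txt} staged={none}
After op 22 (modify c.txt): modified={b.txt, c.txt, d.txt, e.txt, f.txt} staged={none}
After op 23 (modify a.txt): modified={a.txt, b.txt, c.txt, d.txt, e.txt, f.txt} staged={none}

Answer: a.txt, b.txt, c.txt, d.txt, e.txt, f.txt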